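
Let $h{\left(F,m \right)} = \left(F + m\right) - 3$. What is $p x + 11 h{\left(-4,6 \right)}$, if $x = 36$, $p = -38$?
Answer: $-1379$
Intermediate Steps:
$h{\left(F,m \right)} = -3 + F + m$
$p x + 11 h{\left(-4,6 \right)} = \left(-38\right) 36 + 11 \left(-3 - 4 + 6\right) = -1368 + 11 \left(-1\right) = -1368 - 11 = -1379$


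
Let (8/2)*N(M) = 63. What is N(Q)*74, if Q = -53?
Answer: 2331/2 ≈ 1165.5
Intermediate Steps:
N(M) = 63/4 (N(M) = (1/4)*63 = 63/4)
N(Q)*74 = (63/4)*74 = 2331/2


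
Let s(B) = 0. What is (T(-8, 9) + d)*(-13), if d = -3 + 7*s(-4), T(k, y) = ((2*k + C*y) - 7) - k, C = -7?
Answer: 1053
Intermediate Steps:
T(k, y) = -7 + k - 7*y (T(k, y) = ((2*k - 7*y) - 7) - k = ((-7*y + 2*k) - 7) - k = (-7 - 7*y + 2*k) - k = -7 + k - 7*y)
d = -3 (d = -3 + 7*0 = -3 + 0 = -3)
(T(-8, 9) + d)*(-13) = ((-7 - 8 - 7*9) - 3)*(-13) = ((-7 - 8 - 63) - 3)*(-13) = (-78 - 3)*(-13) = -81*(-13) = 1053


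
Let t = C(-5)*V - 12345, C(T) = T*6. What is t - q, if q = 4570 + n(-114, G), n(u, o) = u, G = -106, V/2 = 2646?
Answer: -175561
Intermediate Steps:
V = 5292 (V = 2*2646 = 5292)
C(T) = 6*T
q = 4456 (q = 4570 - 114 = 4456)
t = -171105 (t = (6*(-5))*5292 - 12345 = -30*5292 - 12345 = -158760 - 12345 = -171105)
t - q = -171105 - 1*4456 = -171105 - 4456 = -175561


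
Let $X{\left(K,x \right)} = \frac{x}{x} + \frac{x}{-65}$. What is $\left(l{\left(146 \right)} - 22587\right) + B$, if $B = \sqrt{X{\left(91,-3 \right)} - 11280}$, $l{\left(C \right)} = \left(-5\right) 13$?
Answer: $-22652 + \frac{2 i \sqrt{11913395}}{65} \approx -22652.0 + 106.2 i$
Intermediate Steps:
$X{\left(K,x \right)} = 1 - \frac{x}{65}$ ($X{\left(K,x \right)} = 1 + x \left(- \frac{1}{65}\right) = 1 - \frac{x}{65}$)
$l{\left(C \right)} = -65$
$B = \frac{2 i \sqrt{11913395}}{65}$ ($B = \sqrt{\left(1 - - \frac{3}{65}\right) - 11280} = \sqrt{\left(1 + \frac{3}{65}\right) - 11280} = \sqrt{\frac{68}{65} - 11280} = \sqrt{- \frac{733132}{65}} = \frac{2 i \sqrt{11913395}}{65} \approx 106.2 i$)
$\left(l{\left(146 \right)} - 22587\right) + B = \left(-65 - 22587\right) + \frac{2 i \sqrt{11913395}}{65} = -22652 + \frac{2 i \sqrt{11913395}}{65}$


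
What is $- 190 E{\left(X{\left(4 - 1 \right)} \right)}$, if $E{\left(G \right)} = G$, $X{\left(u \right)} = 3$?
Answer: $-570$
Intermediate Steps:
$- 190 E{\left(X{\left(4 - 1 \right)} \right)} = \left(-190\right) 3 = -570$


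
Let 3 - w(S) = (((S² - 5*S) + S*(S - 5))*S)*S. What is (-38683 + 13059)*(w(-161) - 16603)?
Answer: 35503227936608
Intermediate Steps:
w(S) = 3 - S²*(S² - 5*S + S*(-5 + S)) (w(S) = 3 - ((S² - 5*S) + S*(S - 5))*S*S = 3 - ((S² - 5*S) + S*(-5 + S))*S*S = 3 - (S² - 5*S + S*(-5 + S))*S*S = 3 - S*(S² - 5*S + S*(-5 + S))*S = 3 - S²*(S² - 5*S + S*(-5 + S)))
(-38683 + 13059)*(w(-161) - 16603) = (-38683 + 13059)*((3 - 2*(-161)⁴ + 10*(-161)³) - 16603) = -25624*((3 - 2*671898241 + 10*(-4173281)) - 16603) = -25624*((3 - 1343796482 - 41732810) - 16603) = -25624*(-1385529289 - 16603) = -25624*(-1385545892) = 35503227936608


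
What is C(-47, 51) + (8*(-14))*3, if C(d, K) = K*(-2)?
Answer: -438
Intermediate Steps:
C(d, K) = -2*K
C(-47, 51) + (8*(-14))*3 = -2*51 + (8*(-14))*3 = -102 - 112*3 = -102 - 336 = -438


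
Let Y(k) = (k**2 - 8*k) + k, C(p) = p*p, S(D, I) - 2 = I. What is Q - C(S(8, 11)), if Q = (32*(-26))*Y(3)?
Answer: 9815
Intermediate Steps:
S(D, I) = 2 + I
C(p) = p**2
Y(k) = k**2 - 7*k
Q = 9984 (Q = (32*(-26))*(3*(-7 + 3)) = -2496*(-4) = -832*(-12) = 9984)
Q - C(S(8, 11)) = 9984 - (2 + 11)**2 = 9984 - 1*13**2 = 9984 - 1*169 = 9984 - 169 = 9815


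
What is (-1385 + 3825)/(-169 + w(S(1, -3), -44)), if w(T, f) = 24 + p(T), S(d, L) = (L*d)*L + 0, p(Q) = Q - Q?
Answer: -488/29 ≈ -16.828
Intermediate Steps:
p(Q) = 0
S(d, L) = d*L**2 (S(d, L) = d*L**2 + 0 = d*L**2)
w(T, f) = 24 (w(T, f) = 24 + 0 = 24)
(-1385 + 3825)/(-169 + w(S(1, -3), -44)) = (-1385 + 3825)/(-169 + 24) = 2440/(-145) = 2440*(-1/145) = -488/29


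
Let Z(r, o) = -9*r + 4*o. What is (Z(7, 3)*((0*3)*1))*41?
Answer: 0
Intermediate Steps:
(Z(7, 3)*((0*3)*1))*41 = ((-9*7 + 4*3)*((0*3)*1))*41 = ((-63 + 12)*(0*1))*41 = -51*0*41 = 0*41 = 0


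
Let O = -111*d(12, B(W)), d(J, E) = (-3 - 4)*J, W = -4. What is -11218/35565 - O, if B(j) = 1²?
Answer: -331619278/35565 ≈ -9324.3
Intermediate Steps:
B(j) = 1
d(J, E) = -7*J
O = 9324 (O = -(-777)*12 = -111*(-84) = 9324)
-11218/35565 - O = -11218/35565 - 1*9324 = -11218*1/35565 - 9324 = -11218/35565 - 9324 = -331619278/35565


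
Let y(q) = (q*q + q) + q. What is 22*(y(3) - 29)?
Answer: -308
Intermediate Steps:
y(q) = q² + 2*q (y(q) = (q² + q) + q = (q + q²) + q = q² + 2*q)
22*(y(3) - 29) = 22*(3*(2 + 3) - 29) = 22*(3*5 - 29) = 22*(15 - 29) = 22*(-14) = -308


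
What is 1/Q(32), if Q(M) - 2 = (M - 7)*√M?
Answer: -1/9998 + 25*√2/4999 ≈ 0.0069725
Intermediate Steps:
Q(M) = 2 + √M*(-7 + M) (Q(M) = 2 + (M - 7)*√M = 2 + (-7 + M)*√M = 2 + √M*(-7 + M))
1/Q(32) = 1/(2 + 32^(3/2) - 28*√2) = 1/(2 + 128*√2 - 28*√2) = 1/(2 + 100*√2)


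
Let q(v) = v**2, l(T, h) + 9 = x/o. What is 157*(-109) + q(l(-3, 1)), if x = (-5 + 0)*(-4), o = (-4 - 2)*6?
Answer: -1378757/81 ≈ -17022.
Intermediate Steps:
o = -36 (o = -6*6 = -36)
x = 20 (x = -5*(-4) = 20)
l(T, h) = -86/9 (l(T, h) = -9 + 20/(-36) = -9 + 20*(-1/36) = -9 - 5/9 = -86/9)
157*(-109) + q(l(-3, 1)) = 157*(-109) + (-86/9)**2 = -17113 + 7396/81 = -1378757/81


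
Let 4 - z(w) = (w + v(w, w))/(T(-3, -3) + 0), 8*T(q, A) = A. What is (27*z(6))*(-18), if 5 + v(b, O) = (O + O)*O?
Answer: -96552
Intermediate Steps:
v(b, O) = -5 + 2*O**2 (v(b, O) = -5 + (O + O)*O = -5 + (2*O)*O = -5 + 2*O**2)
T(q, A) = A/8
z(w) = -28/3 + 8*w/3 + 16*w**2/3 (z(w) = 4 - (w + (-5 + 2*w**2))/((1/8)*(-3) + 0) = 4 - (-5 + w + 2*w**2)/(-3/8 + 0) = 4 - (-5 + w + 2*w**2)/(-3/8) = 4 - (-5 + w + 2*w**2)*(-8)/3 = 4 - (40/3 - 16*w**2/3 - 8*w/3) = 4 + (-40/3 + 8*w/3 + 16*w**2/3) = -28/3 + 8*w/3 + 16*w**2/3)
(27*z(6))*(-18) = (27*(-28/3 + (8/3)*6 + (16/3)*6**2))*(-18) = (27*(-28/3 + 16 + (16/3)*36))*(-18) = (27*(-28/3 + 16 + 192))*(-18) = (27*(596/3))*(-18) = 5364*(-18) = -96552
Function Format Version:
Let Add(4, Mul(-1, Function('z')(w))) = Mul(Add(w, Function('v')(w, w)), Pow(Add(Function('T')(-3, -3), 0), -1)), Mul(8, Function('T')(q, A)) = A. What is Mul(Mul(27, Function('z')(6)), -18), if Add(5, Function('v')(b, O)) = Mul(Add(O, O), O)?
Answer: -96552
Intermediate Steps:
Function('v')(b, O) = Add(-5, Mul(2, Pow(O, 2))) (Function('v')(b, O) = Add(-5, Mul(Add(O, O), O)) = Add(-5, Mul(Mul(2, O), O)) = Add(-5, Mul(2, Pow(O, 2))))
Function('T')(q, A) = Mul(Rational(1, 8), A)
Function('z')(w) = Add(Rational(-28, 3), Mul(Rational(8, 3), w), Mul(Rational(16, 3), Pow(w, 2))) (Function('z')(w) = Add(4, Mul(-1, Mul(Add(w, Add(-5, Mul(2, Pow(w, 2)))), Pow(Add(Mul(Rational(1, 8), -3), 0), -1)))) = Add(4, Mul(-1, Mul(Add(-5, w, Mul(2, Pow(w, 2))), Pow(Add(Rational(-3, 8), 0), -1)))) = Add(4, Mul(-1, Mul(Add(-5, w, Mul(2, Pow(w, 2))), Pow(Rational(-3, 8), -1)))) = Add(4, Mul(-1, Mul(Add(-5, w, Mul(2, Pow(w, 2))), Rational(-8, 3)))) = Add(4, Mul(-1, Add(Rational(40, 3), Mul(Rational(-16, 3), Pow(w, 2)), Mul(Rational(-8, 3), w)))) = Add(4, Add(Rational(-40, 3), Mul(Rational(8, 3), w), Mul(Rational(16, 3), Pow(w, 2)))) = Add(Rational(-28, 3), Mul(Rational(8, 3), w), Mul(Rational(16, 3), Pow(w, 2))))
Mul(Mul(27, Function('z')(6)), -18) = Mul(Mul(27, Add(Rational(-28, 3), Mul(Rational(8, 3), 6), Mul(Rational(16, 3), Pow(6, 2)))), -18) = Mul(Mul(27, Add(Rational(-28, 3), 16, Mul(Rational(16, 3), 36))), -18) = Mul(Mul(27, Add(Rational(-28, 3), 16, 192)), -18) = Mul(Mul(27, Rational(596, 3)), -18) = Mul(5364, -18) = -96552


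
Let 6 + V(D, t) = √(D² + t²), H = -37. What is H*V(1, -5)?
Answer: 222 - 37*√26 ≈ 33.336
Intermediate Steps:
V(D, t) = -6 + √(D² + t²)
H*V(1, -5) = -37*(-6 + √(1² + (-5)²)) = -37*(-6 + √(1 + 25)) = -37*(-6 + √26) = 222 - 37*√26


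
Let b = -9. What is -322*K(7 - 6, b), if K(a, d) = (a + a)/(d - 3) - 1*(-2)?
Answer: -1771/3 ≈ -590.33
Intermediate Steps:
K(a, d) = 2 + 2*a/(-3 + d) (K(a, d) = (2*a)/(-3 + d) + 2 = 2*a/(-3 + d) + 2 = 2 + 2*a/(-3 + d))
-322*K(7 - 6, b) = -644*(-3 + (7 - 6) - 9)/(-3 - 9) = -644*(-3 + 1 - 9)/(-12) = -644*(-1)*(-11)/12 = -322*11/6 = -1771/3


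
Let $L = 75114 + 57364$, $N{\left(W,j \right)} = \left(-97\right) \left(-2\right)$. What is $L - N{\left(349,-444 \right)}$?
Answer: $132284$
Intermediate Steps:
$N{\left(W,j \right)} = 194$
$L = 132478$
$L - N{\left(349,-444 \right)} = 132478 - 194 = 132284$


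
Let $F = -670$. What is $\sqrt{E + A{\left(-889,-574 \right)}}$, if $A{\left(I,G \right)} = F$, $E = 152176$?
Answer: $3 \sqrt{16834} \approx 389.24$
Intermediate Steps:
$A{\left(I,G \right)} = -670$
$\sqrt{E + A{\left(-889,-574 \right)}} = \sqrt{152176 - 670} = \sqrt{151506} = 3 \sqrt{16834}$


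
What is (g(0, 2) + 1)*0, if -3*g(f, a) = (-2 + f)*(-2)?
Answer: 0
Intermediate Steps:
g(f, a) = -4/3 + 2*f/3 (g(f, a) = -(-2 + f)*(-2)/3 = -(4 - 2*f)/3 = -4/3 + 2*f/3)
(g(0, 2) + 1)*0 = ((-4/3 + (⅔)*0) + 1)*0 = ((-4/3 + 0) + 1)*0 = (-4/3 + 1)*0 = -⅓*0 = 0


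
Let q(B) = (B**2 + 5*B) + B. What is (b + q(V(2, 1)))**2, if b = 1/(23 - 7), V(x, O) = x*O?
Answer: 66049/256 ≈ 258.00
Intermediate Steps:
V(x, O) = O*x
q(B) = B**2 + 6*B
b = 1/16 ≈ 0.062500
(b + q(V(2, 1)))**2 = (1/16 + (1*2)*(6 + 1*2))**2 = (1/16 + 2*(6 + 2))**2 = (1/16 + 2*8)**2 = (1/16 + 16)**2 = (257/16)**2 = 66049/256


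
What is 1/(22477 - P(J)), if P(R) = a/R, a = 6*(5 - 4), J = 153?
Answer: 51/1146325 ≈ 4.4490e-5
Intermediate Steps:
a = 6 (a = 6*1 = 6)
P(R) = 6/R
1/(22477 - P(J)) = 1/(22477 - 6/153) = 1/(22477 - 1*2/51) = 1/(22477 - 2/51) = 1/(1146325/51) = 51/1146325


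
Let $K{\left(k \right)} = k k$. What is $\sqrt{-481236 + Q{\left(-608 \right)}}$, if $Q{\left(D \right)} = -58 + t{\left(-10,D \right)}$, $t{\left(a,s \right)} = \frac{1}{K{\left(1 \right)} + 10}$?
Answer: $\frac{i \sqrt{58236563}}{11} \approx 693.75 i$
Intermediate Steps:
$K{\left(k \right)} = k^{2}$
$t{\left(a,s \right)} = \frac{1}{11}$ ($t{\left(a,s \right)} = \frac{1}{1^{2} + 10} = \frac{1}{1 + 10} = \frac{1}{11}$)
$Q{\left(D \right)} = - \frac{637}{11}$ ($Q{\left(D \right)} = -58 + \frac{1}{11} = - \frac{637}{11}$)
$\sqrt{-481236 + Q{\left(-608 \right)}} = \sqrt{-481236 - \frac{637}{11}} = \sqrt{- \frac{5294233}{11}} = \frac{i \sqrt{58236563}}{11}$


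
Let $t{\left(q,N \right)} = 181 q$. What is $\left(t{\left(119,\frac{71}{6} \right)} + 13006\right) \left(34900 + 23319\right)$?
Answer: $2011175355$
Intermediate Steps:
$\left(t{\left(119,\frac{71}{6} \right)} + 13006\right) \left(34900 + 23319\right) = \left(181 \cdot 119 + 13006\right) \left(34900 + 23319\right) = \left(21539 + 13006\right) 58219 = 34545 \cdot 58219 = 2011175355$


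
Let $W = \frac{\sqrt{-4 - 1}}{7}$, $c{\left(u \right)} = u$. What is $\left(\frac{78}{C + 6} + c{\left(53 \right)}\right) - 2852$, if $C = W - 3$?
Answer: $\frac{3 \left(- 933 \sqrt{5} + 19411 i\right)}{\sqrt{5} - 21 i} \approx -2773.3 - 2.7374 i$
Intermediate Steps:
$W = \frac{i \sqrt{5}}{7}$ ($W = \sqrt{-5} \cdot \frac{1}{7} = i \sqrt{5} \cdot \frac{1}{7} = \frac{i \sqrt{5}}{7} \approx 0.31944 i$)
$C = -3 + \frac{i \sqrt{5}}{7}$ ($C = \frac{i \sqrt{5}}{7} - 3 = -3 + \frac{i \sqrt{5}}{7} \approx -3.0 + 0.31944 i$)
$\left(\frac{78}{C + 6} + c{\left(53 \right)}\right) - 2852 = \left(\frac{78}{\left(-3 + \frac{i \sqrt{5}}{7}\right) + 6} + 53\right) - 2852 = \left(\frac{78}{3 + \frac{i \sqrt{5}}{7}} + 53\right) - 2852 = \left(53 + \frac{78}{3 + \frac{i \sqrt{5}}{7}}\right) - 2852 = -2799 + \frac{78}{3 + \frac{i \sqrt{5}}{7}}$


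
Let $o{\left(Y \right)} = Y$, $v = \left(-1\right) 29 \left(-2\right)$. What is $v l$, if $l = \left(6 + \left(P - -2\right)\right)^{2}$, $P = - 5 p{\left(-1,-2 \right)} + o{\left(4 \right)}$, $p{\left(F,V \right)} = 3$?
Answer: $522$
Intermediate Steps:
$v = 58$ ($v = \left(-29\right) \left(-2\right) = 58$)
$P = -11$ ($P = \left(-5\right) 3 + 4 = -15 + 4 = -11$)
$l = 9$ ($l = \left(6 - 9\right)^{2} = \left(-3\right)^{2} = 9$)
$v l = 58 \cdot 9 = 522$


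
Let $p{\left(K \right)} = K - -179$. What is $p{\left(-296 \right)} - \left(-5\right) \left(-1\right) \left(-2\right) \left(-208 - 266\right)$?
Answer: $-4857$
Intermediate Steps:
$p{\left(K \right)} = 179 + K$ ($p{\left(K \right)} = K + 179 = 179 + K$)
$p{\left(-296 \right)} - \left(-5\right) \left(-1\right) \left(-2\right) \left(-208 - 266\right) = \left(179 - 296\right) - \left(-5\right) \left(-1\right) \left(-2\right) \left(-208 - 266\right) = -117 - 5 \left(-2\right) \left(-474\right) = -117 - \left(-10\right) \left(-474\right) = -117 - 4740 = -4857$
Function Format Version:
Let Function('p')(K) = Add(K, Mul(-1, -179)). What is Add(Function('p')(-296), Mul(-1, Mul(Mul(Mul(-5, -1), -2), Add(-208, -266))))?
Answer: -4857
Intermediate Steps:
Function('p')(K) = Add(179, K) (Function('p')(K) = Add(K, 179) = Add(179, K))
Add(Function('p')(-296), Mul(-1, Mul(Mul(Mul(-5, -1), -2), Add(-208, -266)))) = Add(Add(179, -296), Mul(-1, Mul(Mul(Mul(-5, -1), -2), Add(-208, -266)))) = Add(-117, Mul(-1, Mul(Mul(5, -2), -474))) = Add(-117, Mul(-1, Mul(-10, -474))) = Add(-117, Mul(-1, 4740)) = Add(-117, -4740) = -4857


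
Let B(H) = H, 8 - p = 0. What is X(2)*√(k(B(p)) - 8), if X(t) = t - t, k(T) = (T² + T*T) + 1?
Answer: 0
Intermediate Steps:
p = 8 (p = 8 - 1*0 = 8 + 0 = 8)
k(T) = 1 + 2*T² (k(T) = (T² + T²) + 1 = 2*T² + 1 = 1 + 2*T²)
X(t) = 0
X(2)*√(k(B(p)) - 8) = 0*√((1 + 2*8²) - 8) = 0*√((1 + 2*64) - 8) = 0*√((1 + 128) - 8) = 0*√(129 - 8) = 0*√121 = 0*11 = 0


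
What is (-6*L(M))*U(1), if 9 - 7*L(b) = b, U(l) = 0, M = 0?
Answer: 0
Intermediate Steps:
L(b) = 9/7 - b/7
(-6*L(M))*U(1) = -6*(9/7 - ⅐*0)*0 = -6*(9/7 + 0)*0 = -6*9/7*0 = -54/7*0 = 0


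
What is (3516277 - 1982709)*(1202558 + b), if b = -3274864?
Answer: -3178022167808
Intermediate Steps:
(3516277 - 1982709)*(1202558 + b) = (3516277 - 1982709)*(1202558 - 3274864) = 1533568*(-2072306) = -3178022167808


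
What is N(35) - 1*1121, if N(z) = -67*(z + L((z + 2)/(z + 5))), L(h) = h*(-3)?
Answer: -131203/40 ≈ -3280.1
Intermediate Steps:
L(h) = -3*h
N(z) = -67*z + 201*(2 + z)/(5 + z) (N(z) = -67*(z - 3*(z + 2)/(z + 5)) = -67*(z - 3*(2 + z)/(5 + z)) = -67*z + 201*(2 + z)/(5 + z))
N(35) - 1*1121 = 67*(6 - 1*35² - 2*35)/(5 + 35) - 1*1121 = 67*(6 - 1*1225 - 70)/40 - 1121 = 67*(1/40)*(6 - 1225 - 70) - 1121 = 67*(1/40)*(-1289) - 1121 = -86363/40 - 1121 = -131203/40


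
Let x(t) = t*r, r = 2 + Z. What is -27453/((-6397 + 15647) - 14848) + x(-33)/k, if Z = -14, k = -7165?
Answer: 64827979/13369890 ≈ 4.8488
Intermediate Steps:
r = -12 (r = 2 - 14 = -12)
x(t) = -12*t (x(t) = t*(-12) = -12*t)
-27453/((-6397 + 15647) - 14848) + x(-33)/k = -27453/((-6397 + 15647) - 14848) - 12*(-33)/(-7165) = -27453/(9250 - 14848) + 396*(-1/7165) = -27453/(-5598) - 396/7165 = -27453*(-1/5598) - 396/7165 = 9151/1866 - 396/7165 = 64827979/13369890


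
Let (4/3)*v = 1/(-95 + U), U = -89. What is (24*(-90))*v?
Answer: 405/46 ≈ 8.8044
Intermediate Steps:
v = -3/736 (v = 3/(4*(-95 - 89)) = (¾)/(-184) = (¾)*(-1/184) = -3/736 ≈ -0.0040761)
(24*(-90))*v = (24*(-90))*(-3/736) = -2160*(-3/736) = 405/46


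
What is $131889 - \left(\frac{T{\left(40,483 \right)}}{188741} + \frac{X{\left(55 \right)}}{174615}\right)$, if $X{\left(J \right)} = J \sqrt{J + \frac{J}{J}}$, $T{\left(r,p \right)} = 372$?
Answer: $\frac{24892861377}{188741} - \frac{22 \sqrt{14}}{34923} \approx 1.3189 \cdot 10^{5}$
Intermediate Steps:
$X{\left(J \right)} = J \sqrt{1 + J}$ ($X{\left(J \right)} = J \sqrt{J + 1} = J \sqrt{1 + J}$)
$131889 - \left(\frac{T{\left(40,483 \right)}}{188741} + \frac{X{\left(55 \right)}}{174615}\right) = 131889 - \left(\frac{372}{188741} + \frac{55 \sqrt{1 + 55}}{174615}\right) = 131889 - \left(372 \cdot \frac{1}{188741} + 55 \sqrt{56} \cdot \frac{1}{174615}\right) = 131889 - \left(\frac{372}{188741} + 55 \cdot 2 \sqrt{14} \cdot \frac{1}{174615}\right) = 131889 - \left(\frac{372}{188741} + 110 \sqrt{14} \cdot \frac{1}{174615}\right) = 131889 - \left(\frac{372}{188741} + \frac{22 \sqrt{14}}{34923}\right) = \frac{24892861377}{188741} - \frac{22 \sqrt{14}}{34923}$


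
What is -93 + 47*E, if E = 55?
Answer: 2492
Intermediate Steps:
-93 + 47*E = -93 + 47*55 = -93 + 2585 = 2492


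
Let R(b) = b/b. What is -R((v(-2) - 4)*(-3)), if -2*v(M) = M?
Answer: -1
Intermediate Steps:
v(M) = -M/2
R(b) = 1
-R((v(-2) - 4)*(-3)) = -1*1 = -1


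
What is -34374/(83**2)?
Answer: -34374/6889 ≈ -4.9897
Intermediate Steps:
-34374/(83**2) = -34374/6889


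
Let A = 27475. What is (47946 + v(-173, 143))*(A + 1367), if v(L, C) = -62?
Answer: 1381070328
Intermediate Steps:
(47946 + v(-173, 143))*(A + 1367) = (47946 - 62)*(27475 + 1367) = 47884*28842 = 1381070328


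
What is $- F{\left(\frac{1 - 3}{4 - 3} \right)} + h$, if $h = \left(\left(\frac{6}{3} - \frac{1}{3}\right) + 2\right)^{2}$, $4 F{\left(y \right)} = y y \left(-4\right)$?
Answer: $\frac{157}{9} \approx 17.444$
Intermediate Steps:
$F{\left(y \right)} = - y^{2}$ ($F{\left(y \right)} = \frac{y y \left(-4\right)}{4} = \frac{y^{2} \left(-4\right)}{4} = \frac{\left(-4\right) y^{2}}{4} = - y^{2}$)
$h = \frac{121}{9}$ ($h = \left(\left(6 \cdot \frac{1}{3} - \frac{1}{3}\right) + 2\right)^{2} = \left(\left(2 - \frac{1}{3}\right) + 2\right)^{2} = \left(\frac{5}{3} + 2\right)^{2} = \left(\frac{11}{3}\right)^{2} = \frac{121}{9} \approx 13.444$)
$- F{\left(\frac{1 - 3}{4 - 3} \right)} + h = - \left(-1\right) \left(\frac{1 - 3}{4 - 3}\right)^{2} + \frac{121}{9} = - \left(-1\right) \left(- \frac{2}{1}\right)^{2} + \frac{121}{9} = - \left(-1\right) \left(\left(-2\right) 1\right)^{2} + \frac{121}{9} = - \left(-1\right) \left(-2\right)^{2} + \frac{121}{9} = - \left(-1\right) 4 + \frac{121}{9} = \left(-1\right) \left(-4\right) + \frac{121}{9} = 4 + \frac{121}{9} = \frac{157}{9}$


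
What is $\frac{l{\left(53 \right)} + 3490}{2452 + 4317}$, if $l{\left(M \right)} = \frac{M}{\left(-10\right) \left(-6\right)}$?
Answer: $\frac{209453}{406140} \approx 0.51572$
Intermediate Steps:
$l{\left(M \right)} = \frac{M}{60}$
$\frac{l{\left(53 \right)} + 3490}{2452 + 4317} = \frac{\frac{1}{60} \cdot 53 + 3490}{2452 + 4317} = \frac{\frac{53}{60} + 3490}{6769} = \frac{209453}{60} \cdot \frac{1}{6769} = \frac{209453}{406140}$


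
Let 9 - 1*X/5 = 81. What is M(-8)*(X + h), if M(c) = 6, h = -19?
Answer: -2274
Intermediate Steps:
X = -360 (X = 45 - 5*81 = 45 - 405 = -360)
M(-8)*(X + h) = 6*(-360 - 19) = 6*(-379) = -2274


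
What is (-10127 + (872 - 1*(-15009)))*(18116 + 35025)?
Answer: 305773314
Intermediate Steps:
(-10127 + (872 - 1*(-15009)))*(18116 + 35025) = (-10127 + (872 + 15009))*53141 = (-10127 + 15881)*53141 = 5754*53141 = 305773314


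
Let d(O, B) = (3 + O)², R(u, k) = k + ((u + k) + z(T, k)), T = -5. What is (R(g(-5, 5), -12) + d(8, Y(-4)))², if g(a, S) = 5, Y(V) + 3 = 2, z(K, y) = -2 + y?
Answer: 7744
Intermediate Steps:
Y(V) = -1 (Y(V) = -3 + 2 = -1)
R(u, k) = -2 + u + 3*k (R(u, k) = k + ((u + k) + (-2 + k)) = k + ((k + u) + (-2 + k)) = k + (-2 + u + 2*k) = -2 + u + 3*k)
(R(g(-5, 5), -12) + d(8, Y(-4)))² = ((-2 + 5 + 3*(-12)) + (3 + 8)²)² = ((-2 + 5 - 36) + 11²)² = (-33 + 121)² = 88² = 7744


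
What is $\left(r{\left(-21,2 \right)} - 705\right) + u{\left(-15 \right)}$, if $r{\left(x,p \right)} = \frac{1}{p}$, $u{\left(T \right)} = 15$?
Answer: $- \frac{1379}{2} \approx -689.5$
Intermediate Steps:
$\left(r{\left(-21,2 \right)} - 705\right) + u{\left(-15 \right)} = \left(\frac{1}{2} - 705\right) + 15 = - \frac{1409}{2} + 15 = - \frac{1379}{2}$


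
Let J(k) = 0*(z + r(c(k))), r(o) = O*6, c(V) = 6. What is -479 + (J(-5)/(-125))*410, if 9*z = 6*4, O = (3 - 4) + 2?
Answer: -479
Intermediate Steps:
O = 1 (O = -1 + 2 = 1)
z = 8/3 (z = (6*4)/9 = (⅑)*24 = 8/3 ≈ 2.6667)
r(o) = 6 (r(o) = 1*6 = 6)
J(k) = 0 (J(k) = 0*(8/3 + 6) = 0*(26/3) = 0)
-479 + (J(-5)/(-125))*410 = -479 + (0/(-125))*410 = -479 + (0*(-1/125))*410 = -479 + 0*410 = -479 + 0 = -479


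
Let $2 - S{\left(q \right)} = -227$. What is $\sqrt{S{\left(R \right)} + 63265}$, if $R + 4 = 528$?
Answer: $\sqrt{63494} \approx 251.98$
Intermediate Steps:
$R = 524$ ($R = -4 + 528 = 524$)
$S{\left(q \right)} = 229$ ($S{\left(q \right)} = 2 - -227 = 2 + 227 = 229$)
$\sqrt{S{\left(R \right)} + 63265} = \sqrt{229 + 63265} = \sqrt{63494}$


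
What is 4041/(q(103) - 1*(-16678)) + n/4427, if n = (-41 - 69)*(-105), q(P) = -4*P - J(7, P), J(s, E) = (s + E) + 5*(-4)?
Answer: 68240769/23870384 ≈ 2.8588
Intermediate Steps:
J(s, E) = -20 + E + s (J(s, E) = (E + s) - 20 = -20 + E + s)
q(P) = 13 - 5*P (q(P) = -4*P - (-20 + P + 7) = -4*P - (-13 + P) = -4*P + (13 - P) = 13 - 5*P)
n = 11550 (n = -110*(-105) = 11550)
4041/(q(103) - 1*(-16678)) + n/4427 = 4041/((13 - 5*103) - 1*(-16678)) + 11550/4427 = 4041/((13 - 515) + 16678) + 11550*(1/4427) = 4041/(-502 + 16678) + 11550/4427 = 4041/16176 + 11550/4427 = 4041*(1/16176) + 11550/4427 = 1347/5392 + 11550/4427 = 68240769/23870384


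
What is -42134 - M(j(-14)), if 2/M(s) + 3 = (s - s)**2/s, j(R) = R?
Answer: -126400/3 ≈ -42133.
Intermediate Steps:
M(s) = -2/3 (M(s) = 2/(-3 + (s - s)**2/s) = 2/(-3 + 0**2/s) = 2/(-3 + 0/s) = 2/(-3 + 0) = 2/(-3) = 2*(-1/3) = -2/3)
-42134 - M(j(-14)) = -42134 - 1*(-2/3) = -42134 + 2/3 = -126400/3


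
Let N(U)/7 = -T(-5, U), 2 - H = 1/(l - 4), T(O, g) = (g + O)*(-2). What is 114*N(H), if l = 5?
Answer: -6384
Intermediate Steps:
T(O, g) = -2*O - 2*g (T(O, g) = (O + g)*(-2) = -2*O - 2*g)
H = 1 (H = 2 - 1/(5 - 4) = 2 - 1/1 = 2 - 1*1 = 2 - 1 = 1)
N(U) = -70 + 14*U (N(U) = 7*(-(-2*(-5) - 2*U)) = 7*(-(10 - 2*U)) = 7*(-10 + 2*U) = -70 + 14*U)
114*N(H) = 114*(-70 + 14*1) = 114*(-70 + 14) = 114*(-56) = -6384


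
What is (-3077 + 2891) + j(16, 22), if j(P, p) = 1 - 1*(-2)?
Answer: -183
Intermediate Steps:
j(P, p) = 3 (j(P, p) = 1 + 2 = 3)
(-3077 + 2891) + j(16, 22) = (-3077 + 2891) + 3 = -186 + 3 = -183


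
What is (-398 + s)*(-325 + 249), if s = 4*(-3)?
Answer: 31160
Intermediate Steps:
s = -12
(-398 + s)*(-325 + 249) = (-398 - 12)*(-325 + 249) = -410*(-76) = 31160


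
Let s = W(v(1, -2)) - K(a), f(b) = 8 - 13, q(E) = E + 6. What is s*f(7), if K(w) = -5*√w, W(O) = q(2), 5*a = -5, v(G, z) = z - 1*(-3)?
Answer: -40 - 25*I ≈ -40.0 - 25.0*I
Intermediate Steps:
v(G, z) = 3 + z (v(G, z) = z + 3 = 3 + z)
q(E) = 6 + E
a = -1 (a = (⅕)*(-5) = -1)
f(b) = -5
W(O) = 8 (W(O) = 6 + 2 = 8)
s = 8 + 5*I (s = 8 - (-5)*√(-1) = 8 - (-5)*I = 8 + 5*I ≈ 8.0 + 5.0*I)
s*f(7) = (8 + 5*I)*(-5) = -40 - 25*I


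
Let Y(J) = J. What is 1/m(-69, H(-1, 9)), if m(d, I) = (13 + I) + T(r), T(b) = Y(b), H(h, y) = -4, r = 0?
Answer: ⅑ ≈ 0.11111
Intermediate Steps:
T(b) = b
m(d, I) = 13 + I (m(d, I) = (13 + I) + 0 = 13 + I)
1/m(-69, H(-1, 9)) = 1/(13 - 4) = 1/9 = ⅑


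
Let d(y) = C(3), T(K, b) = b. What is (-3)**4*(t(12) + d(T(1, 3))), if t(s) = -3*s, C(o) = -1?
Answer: -2997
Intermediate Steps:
d(y) = -1
(-3)**4*(t(12) + d(T(1, 3))) = (-3)**4*(-3*12 - 1) = 81*(-36 - 1) = 81*(-37) = -2997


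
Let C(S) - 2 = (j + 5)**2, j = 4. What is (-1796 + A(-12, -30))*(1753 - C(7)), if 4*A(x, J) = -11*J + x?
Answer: -2866555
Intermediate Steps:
A(x, J) = -11*J/4 + x/4 (A(x, J) = (-11*J + x)/4 = (x - 11*J)/4 = -11*J/4 + x/4)
C(S) = 83 (C(S) = 2 + (4 + 5)**2 = 2 + 9**2 = 2 + 81 = 83)
(-1796 + A(-12, -30))*(1753 - C(7)) = (-1796 + (-11/4*(-30) + (1/4)*(-12)))*(1753 - 1*83) = (-1796 + (165/2 - 3))*(1753 - 83) = (-1796 + 159/2)*1670 = -3433/2*1670 = -2866555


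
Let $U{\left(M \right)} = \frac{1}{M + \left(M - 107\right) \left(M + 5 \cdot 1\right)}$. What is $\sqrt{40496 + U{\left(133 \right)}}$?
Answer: $\frac{\sqrt{150685617}}{61} \approx 201.24$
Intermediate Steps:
$U{\left(M \right)} = \frac{1}{M + \left(-107 + M\right) \left(5 + M\right)}$ ($U{\left(M \right)} = \frac{1}{M + \left(-107 + M\right) \left(M + 5\right)} = \frac{1}{M + \left(-107 + M\right) \left(5 + M\right)}$)
$\sqrt{40496 + U{\left(133 \right)}} = \sqrt{40496 + \frac{1}{-535 + 133^{2} - 13433}} = \sqrt{40496 + \frac{1}{-535 + 17689 - 13433}} = \sqrt{40496 + \frac{1}{3721}} = \sqrt{\frac{150685617}{3721}} = \frac{\sqrt{150685617}}{61}$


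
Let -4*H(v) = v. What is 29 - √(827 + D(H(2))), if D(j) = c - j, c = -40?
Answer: 29 - 15*√14/2 ≈ 0.93757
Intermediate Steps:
H(v) = -v/4
D(j) = -40 - j
29 - √(827 + D(H(2))) = 29 - √(827 + (-40 - (-1)*2/4)) = 29 - √(827 + (-40 - 1*(-½))) = 29 - √(827 + (-40 + ½)) = 29 - √(827 - 79/2) = 29 - √(1575/2) = 29 - 15*√14/2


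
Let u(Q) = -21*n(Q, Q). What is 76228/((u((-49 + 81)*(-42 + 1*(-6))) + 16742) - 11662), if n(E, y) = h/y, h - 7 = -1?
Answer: 19514368/1300501 ≈ 15.005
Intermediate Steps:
h = 6 (h = 7 - 1 = 6)
n(E, y) = 6/y
u(Q) = -126/Q
76228/((u((-49 + 81)*(-42 + 1*(-6))) + 16742) - 11662) = 76228/((-126*1/((-49 + 81)*(-42 + 1*(-6))) + 16742) - 11662) = 76228/((-126*1/(32*(-42 - 6)) + 16742) - 11662) = 76228/((-126/(32*(-48)) + 16742) - 11662) = 76228/((-126/(-1536) + 16742) - 11662) = 76228/((-126*(-1/1536) + 16742) - 11662) = 76228/((21/256 + 16742) - 11662) = 76228/(4285973/256 - 11662) = 76228/(1300501/256) = 76228*(256/1300501) = 19514368/1300501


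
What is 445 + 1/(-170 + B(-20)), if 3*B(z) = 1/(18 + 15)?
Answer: 7488806/16829 ≈ 444.99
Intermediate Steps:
B(z) = 1/99 (B(z) = 1/(3*(18 + 15)) = (⅓)/33 = (⅓)*(1/33) = 1/99)
445 + 1/(-170 + B(-20)) = 445 + 1/(-170 + 1/99) = 445 + 1/(-16829/99) = 445 - 99/16829 = 7488806/16829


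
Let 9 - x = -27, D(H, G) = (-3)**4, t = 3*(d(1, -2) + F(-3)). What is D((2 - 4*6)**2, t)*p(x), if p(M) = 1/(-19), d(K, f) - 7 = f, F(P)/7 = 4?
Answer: -81/19 ≈ -4.2632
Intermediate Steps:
F(P) = 28 (F(P) = 7*4 = 28)
d(K, f) = 7 + f
t = 99 (t = 3*((7 - 2) + 28) = 3*(5 + 28) = 3*33 = 99)
D(H, G) = 81
x = 36 (x = 9 - 1*(-27) = 9 + 27 = 36)
p(M) = -1/19
D((2 - 4*6)**2, t)*p(x) = 81*(-1/19) = -81/19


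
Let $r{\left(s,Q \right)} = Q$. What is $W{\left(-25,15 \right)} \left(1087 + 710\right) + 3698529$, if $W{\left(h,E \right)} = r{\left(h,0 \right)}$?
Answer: $3698529$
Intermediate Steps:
$W{\left(h,E \right)} = 0$
$W{\left(-25,15 \right)} \left(1087 + 710\right) + 3698529 = 0 \left(1087 + 710\right) + 3698529 = 0 \cdot 1797 + 3698529 = 0 + 3698529 = 3698529$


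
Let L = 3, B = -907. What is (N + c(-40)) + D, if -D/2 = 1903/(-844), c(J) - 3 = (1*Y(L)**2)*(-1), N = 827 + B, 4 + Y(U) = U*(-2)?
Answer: -72791/422 ≈ -172.49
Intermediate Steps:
Y(U) = -4 - 2*U (Y(U) = -4 + U*(-2) = -4 - 2*U)
N = -80 (N = 827 - 907 = -80)
c(J) = -97 (c(J) = 3 + (1*(-4 - 2*3)**2)*(-1) = 3 + (1*(-4 - 6)**2)*(-1) = 3 + (1*(-10)**2)*(-1) = 3 + (1*100)*(-1) = 3 + 100*(-1) = 3 - 100 = -97)
D = 1903/422 (D = -3806/(-844) = -3806*(-1)/844 = -2*(-1903/844) = 1903/422 ≈ 4.5095)
(N + c(-40)) + D = (-80 - 97) + 1903/422 = -177 + 1903/422 = -72791/422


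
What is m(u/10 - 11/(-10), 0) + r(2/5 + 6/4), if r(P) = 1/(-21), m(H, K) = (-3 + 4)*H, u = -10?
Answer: 11/210 ≈ 0.052381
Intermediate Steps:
m(H, K) = H (m(H, K) = 1*H = H)
r(P) = -1/21 (r(P) = 1*(-1/21) = -1/21)
m(u/10 - 11/(-10), 0) + r(2/5 + 6/4) = (-10/10 - 11/(-10)) - 1/21 = (-10*⅒ - 11*(-⅒)) - 1/21 = (-1 + 11/10) - 1/21 = ⅒ - 1/21 = 11/210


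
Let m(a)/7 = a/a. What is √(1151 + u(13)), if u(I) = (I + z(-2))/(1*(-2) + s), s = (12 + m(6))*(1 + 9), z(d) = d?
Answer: √10170753/94 ≈ 33.927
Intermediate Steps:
m(a) = 7 (m(a) = 7*(a/a) = 7*1 = 7)
s = 190 (s = (12 + 7)*(1 + 9) = 19*10 = 190)
u(I) = -1/94 + I/188 (u(I) = (I - 2)/(1*(-2) + 190) = (-2 + I)/(-2 + 190) = (-2 + I)/188 = (-2 + I)*(1/188) = -1/94 + I/188)
√(1151 + u(13)) = √(1151 + (-1/94 + (1/188)*13)) = √(1151 + (-1/94 + 13/188)) = √(1151 + 11/188) = √(216399/188) = √10170753/94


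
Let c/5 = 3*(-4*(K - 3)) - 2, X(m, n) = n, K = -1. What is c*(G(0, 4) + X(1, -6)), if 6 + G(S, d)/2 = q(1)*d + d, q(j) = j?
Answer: -460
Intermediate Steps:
c = 230 (c = 5*(3*(-4*(-1 - 3)) - 2) = 5*(3*(-4*(-4)) - 2) = 5*(3*16 - 2) = 5*(48 - 2) = 5*46 = 230)
G(S, d) = -12 + 4*d (G(S, d) = -12 + 2*(1*d + d) = -12 + 2*(d + d) = -12 + 2*(2*d) = -12 + 4*d)
c*(G(0, 4) + X(1, -6)) = 230*((-12 + 4*4) - 6) = 230*((-12 + 16) - 6) = 230*(4 - 6) = 230*(-2) = -460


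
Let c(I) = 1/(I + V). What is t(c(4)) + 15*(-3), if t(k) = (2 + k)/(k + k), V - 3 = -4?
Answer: -83/2 ≈ -41.500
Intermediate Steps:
V = -1 (V = 3 - 4 = -1)
c(I) = 1/(-1 + I) (c(I) = 1/(I - 1) = 1/(-1 + I))
t(k) = (2 + k)/(2*k) (t(k) = (2 + k)/((2*k)) = (2 + k)*(1/(2*k)) = (2 + k)/(2*k))
t(c(4)) + 15*(-3) = (2 + 1/(-1 + 4))/(2*(1/(-1 + 4))) + 15*(-3) = (2 + 1/3)/(2*(1/3)) - 45 = (2 + ⅓)/(2*(⅓)) - 45 = (½)*3*(7/3) - 45 = 7/2 - 45 = -83/2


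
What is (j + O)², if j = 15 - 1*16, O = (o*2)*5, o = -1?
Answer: 121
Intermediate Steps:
O = -10 (O = -1*2*5 = -2*5 = -10)
j = -1 (j = 15 - 16 = -1)
(j + O)² = (-1 - 10)² = (-11)² = 121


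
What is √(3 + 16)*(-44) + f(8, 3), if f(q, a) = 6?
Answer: 6 - 44*√19 ≈ -185.79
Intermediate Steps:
√(3 + 16)*(-44) + f(8, 3) = √(3 + 16)*(-44) + 6 = √19*(-44) + 6 = -44*√19 + 6 = 6 - 44*√19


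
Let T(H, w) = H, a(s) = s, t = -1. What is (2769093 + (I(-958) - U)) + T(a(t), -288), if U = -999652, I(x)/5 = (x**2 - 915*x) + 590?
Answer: 12743364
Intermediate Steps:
I(x) = 2950 - 4575*x + 5*x**2 (I(x) = 5*((x**2 - 915*x) + 590) = 5*(590 + x**2 - 915*x) = 2950 - 4575*x + 5*x**2)
(2769093 + (I(-958) - U)) + T(a(t), -288) = (2769093 + ((2950 - 4575*(-958) + 5*(-958)**2) - 1*(-999652))) - 1 = (2769093 + ((2950 + 4382850 + 5*917764) + 999652)) - 1 = (2769093 + ((2950 + 4382850 + 4588820) + 999652)) - 1 = (2769093 + (8974620 + 999652)) - 1 = (2769093 + 9974272) - 1 = 12743365 - 1 = 12743364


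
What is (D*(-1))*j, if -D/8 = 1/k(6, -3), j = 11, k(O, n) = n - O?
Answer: -88/9 ≈ -9.7778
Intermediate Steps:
D = 8/9 (D = -8/(-3 - 1*6) = -8/(-3 - 6) = -8/(-9) = -8*(-⅑) = 8/9 ≈ 0.88889)
(D*(-1))*j = ((8/9)*(-1))*11 = -8/9*11 = -88/9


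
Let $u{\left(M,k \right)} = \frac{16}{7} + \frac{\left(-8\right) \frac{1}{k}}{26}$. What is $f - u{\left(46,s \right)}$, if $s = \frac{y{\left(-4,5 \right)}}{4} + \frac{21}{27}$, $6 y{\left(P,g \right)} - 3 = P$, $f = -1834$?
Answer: $- \frac{8854390}{4823} \approx -1835.9$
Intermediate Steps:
$y{\left(P,g \right)} = \frac{1}{2} + \frac{P}{6}$
$s = \frac{53}{72}$ ($s = \frac{\frac{1}{2} + \frac{1}{6} \left(-4\right)}{4} + \frac{21}{27} = \left(\frac{1}{2} - \frac{2}{3}\right) \frac{1}{4} + 21 \cdot \frac{1}{27} = \left(- \frac{1}{6}\right) \frac{1}{4} + \frac{7}{9} = - \frac{1}{24} + \frac{7}{9} = \frac{53}{72} \approx 0.73611$)
$u{\left(M,k \right)} = \frac{16}{7} - \frac{4}{13 k}$ ($u{\left(M,k \right)} = 16 \cdot \frac{1}{7} + - \frac{8}{k} \frac{1}{26} = \frac{16}{7} - \frac{4}{13 k}$)
$f - u{\left(46,s \right)} = -1834 - \frac{4 \left(-7 + 52 \cdot \frac{53}{72}\right)}{91 \cdot \frac{53}{72}} = -1834 - \frac{4}{91} \cdot \frac{72}{53} \left(-7 + \frac{689}{18}\right) = -1834 - \frac{4}{91} \cdot \frac{72}{53} \cdot \frac{563}{18} = -1834 - \frac{9008}{4823} = - \frac{8854390}{4823}$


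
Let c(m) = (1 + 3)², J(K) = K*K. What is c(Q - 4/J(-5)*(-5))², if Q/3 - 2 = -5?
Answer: 256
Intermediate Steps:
J(K) = K²
Q = -9 (Q = 6 + 3*(-5) = 6 - 15 = -9)
c(m) = 16 (c(m) = 4² = 16)
c(Q - 4/J(-5)*(-5))² = 16² = 256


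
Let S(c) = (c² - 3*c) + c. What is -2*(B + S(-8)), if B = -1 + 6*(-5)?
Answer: -98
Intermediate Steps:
S(c) = c² - 2*c
B = -31 (B = -1 - 30 = -31)
-2*(B + S(-8)) = -2*(-31 - 8*(-2 - 8)) = -2*(-31 - 8*(-10)) = -2*(-31 + 80) = -2*49 = -98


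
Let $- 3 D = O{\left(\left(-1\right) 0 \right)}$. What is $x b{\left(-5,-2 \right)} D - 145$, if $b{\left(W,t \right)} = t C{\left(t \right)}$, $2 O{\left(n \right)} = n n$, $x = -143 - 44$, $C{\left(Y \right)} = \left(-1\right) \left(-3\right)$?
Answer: $-145$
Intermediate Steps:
$C{\left(Y \right)} = 3$
$x = -187$
$O{\left(n \right)} = \frac{n^{2}}{2}$ ($O{\left(n \right)} = \frac{n n}{2} = \frac{n^{2}}{2}$)
$b{\left(W,t \right)} = 3 t$ ($b{\left(W,t \right)} = t 3 = 3 t$)
$D = 0$ ($D = - \frac{\frac{1}{2} \left(\left(-1\right) 0\right)^{2}}{3} = - \frac{\frac{1}{2} \cdot 0^{2}}{3} = - \frac{\frac{1}{2} \cdot 0}{3} = \left(- \frac{1}{3}\right) 0 = 0$)
$x b{\left(-5,-2 \right)} D - 145 = - 187 \cdot 3 \left(-2\right) 0 - 145 = - 187 \left(\left(-6\right) 0\right) - 145 = \left(-187\right) 0 - 145 = 0 - 145 = -145$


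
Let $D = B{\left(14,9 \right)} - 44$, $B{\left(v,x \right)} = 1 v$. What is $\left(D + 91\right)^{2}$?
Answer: $3721$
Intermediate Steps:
$B{\left(v,x \right)} = v$
$D = -30$ ($D = 14 - 44 = -30$)
$\left(D + 91\right)^{2} = \left(-30 + 91\right)^{2} = 61^{2} = 3721$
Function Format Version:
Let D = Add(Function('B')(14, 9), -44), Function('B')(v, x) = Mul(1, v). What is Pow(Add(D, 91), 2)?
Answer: 3721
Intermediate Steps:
Function('B')(v, x) = v
D = -30 (D = Add(14, -44) = -30)
Pow(Add(D, 91), 2) = Pow(Add(-30, 91), 2) = Pow(61, 2) = 3721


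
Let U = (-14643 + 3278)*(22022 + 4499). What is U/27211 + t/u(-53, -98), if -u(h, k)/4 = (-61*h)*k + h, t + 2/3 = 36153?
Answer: -1146156406896833/103473745884 ≈ -11077.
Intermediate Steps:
t = 108457/3 (t = -2/3 + 36153 = 108457/3 ≈ 36152.)
U = -301411165 (U = -11365*26521 = -301411165)
u(h, k) = -4*h + 244*h*k (u(h, k) = -4*((-61*h)*k + h) = -4*(-61*h*k + h) = -4*(h - 61*h*k) = -4*h + 244*h*k)
U/27211 + t/u(-53, -98) = -301411165/27211 + 108457/(3*((4*(-53)*(-1 + 61*(-98))))) = -301411165*1/27211 + 108457/(3*((4*(-53)*(-1 - 5978)))) = -301411165/27211 + 108457/(3*((4*(-53)*(-5979)))) = -301411165/27211 + (108457/3)/1267548 = -301411165/27211 + (108457/3)*(1/1267548) = -301411165/27211 + 108457/3802644 = -1146156406896833/103473745884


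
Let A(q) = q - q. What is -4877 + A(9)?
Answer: -4877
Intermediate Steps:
A(q) = 0
-4877 + A(9) = -4877 + 0 = -4877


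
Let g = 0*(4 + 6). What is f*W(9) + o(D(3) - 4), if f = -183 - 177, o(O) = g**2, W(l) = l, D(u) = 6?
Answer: -3240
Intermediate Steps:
g = 0 (g = 0*10 = 0)
o(O) = 0 (o(O) = 0**2 = 0)
f = -360
f*W(9) + o(D(3) - 4) = -360*9 + 0 = -3240 + 0 = -3240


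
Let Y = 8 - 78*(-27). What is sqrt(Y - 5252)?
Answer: I*sqrt(3138) ≈ 56.018*I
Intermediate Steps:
Y = 2114 (Y = 8 + 2106 = 2114)
sqrt(Y - 5252) = sqrt(2114 - 5252) = sqrt(-3138) = I*sqrt(3138)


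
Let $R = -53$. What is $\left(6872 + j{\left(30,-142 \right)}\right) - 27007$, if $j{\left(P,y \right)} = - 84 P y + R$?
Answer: $337652$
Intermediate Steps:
$j{\left(P,y \right)} = -53 - 84 P y$ ($j{\left(P,y \right)} = - 84 P y - 53 = -53 - 84 P y$)
$\left(6872 + j{\left(30,-142 \right)}\right) - 27007 = \left(6872 - \left(53 + 2520 \left(-142\right)\right)\right) - 27007 = \left(6872 + \left(-53 + 357840\right)\right) - 27007 = \left(6872 + 357787\right) - 27007 = 364659 - 27007 = 337652$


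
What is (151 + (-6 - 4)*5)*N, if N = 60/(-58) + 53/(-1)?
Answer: -158267/29 ≈ -5457.5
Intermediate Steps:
N = -1567/29 (N = 60*(-1/58) + 53*(-1) = -30/29 - 53 = -1567/29 ≈ -54.034)
(151 + (-6 - 4)*5)*N = (151 + (-6 - 4)*5)*(-1567/29) = (151 - 10*5)*(-1567/29) = (151 - 50)*(-1567/29) = 101*(-1567/29) = -158267/29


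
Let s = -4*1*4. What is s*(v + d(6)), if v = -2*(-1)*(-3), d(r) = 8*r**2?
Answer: -4512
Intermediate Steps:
s = -16 (s = -4*4 = -16)
v = -6 (v = 2*(-3) = -6)
s*(v + d(6)) = -16*(-6 + 8*6**2) = -16*(-6 + 8*36) = -16*(-6 + 288) = -16*282 = -4512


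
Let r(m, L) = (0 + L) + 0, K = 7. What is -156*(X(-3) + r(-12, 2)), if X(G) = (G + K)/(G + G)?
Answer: -208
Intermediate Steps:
r(m, L) = L (r(m, L) = L + 0 = L)
X(G) = (7 + G)/(2*G) (X(G) = (G + 7)/(G + G) = (7 + G)/((2*G)) = (7 + G)*(1/(2*G)) = (7 + G)/(2*G))
-156*(X(-3) + r(-12, 2)) = -156*((1/2)*(7 - 3)/(-3) + 2) = -156*((1/2)*(-1/3)*4 + 2) = -156*(-2/3 + 2) = -156*4/3 = -208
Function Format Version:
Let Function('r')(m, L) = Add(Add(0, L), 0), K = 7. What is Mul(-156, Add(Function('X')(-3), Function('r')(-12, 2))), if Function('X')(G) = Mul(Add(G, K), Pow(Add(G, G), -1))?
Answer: -208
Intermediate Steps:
Function('r')(m, L) = L (Function('r')(m, L) = Add(L, 0) = L)
Function('X')(G) = Mul(Rational(1, 2), Pow(G, -1), Add(7, G)) (Function('X')(G) = Mul(Add(G, 7), Pow(Add(G, G), -1)) = Mul(Add(7, G), Pow(Mul(2, G), -1)) = Mul(Add(7, G), Mul(Rational(1, 2), Pow(G, -1))) = Mul(Rational(1, 2), Pow(G, -1), Add(7, G)))
Mul(-156, Add(Function('X')(-3), Function('r')(-12, 2))) = Mul(-156, Add(Mul(Rational(1, 2), Pow(-3, -1), Add(7, -3)), 2)) = Mul(-156, Add(Mul(Rational(1, 2), Rational(-1, 3), 4), 2)) = Mul(-156, Add(Rational(-2, 3), 2)) = Mul(-156, Rational(4, 3)) = -208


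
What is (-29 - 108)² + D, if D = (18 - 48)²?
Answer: 19669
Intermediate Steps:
D = 900 (D = (-30)² = 900)
(-29 - 108)² + D = (-29 - 108)² + 900 = (-137)² + 900 = 18769 + 900 = 19669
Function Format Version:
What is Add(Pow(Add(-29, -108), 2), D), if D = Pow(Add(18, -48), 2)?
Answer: 19669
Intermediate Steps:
D = 900 (D = Pow(-30, 2) = 900)
Add(Pow(Add(-29, -108), 2), D) = Add(Pow(Add(-29, -108), 2), 900) = Add(Pow(-137, 2), 900) = Add(18769, 900) = 19669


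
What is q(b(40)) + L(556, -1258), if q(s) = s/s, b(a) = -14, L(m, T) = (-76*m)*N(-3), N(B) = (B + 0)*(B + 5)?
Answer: 253537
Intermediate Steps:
N(B) = B*(5 + B)
L(m, T) = 456*m (L(m, T) = (-76*m)*(-3*(5 - 3)) = (-76*m)*(-3*2) = -76*m*(-6) = 456*m)
q(s) = 1
q(b(40)) + L(556, -1258) = 1 + 456*556 = 1 + 253536 = 253537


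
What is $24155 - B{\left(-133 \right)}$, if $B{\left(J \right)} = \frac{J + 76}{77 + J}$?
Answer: $\frac{1352623}{56} \approx 24154.0$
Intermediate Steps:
$B{\left(J \right)} = \frac{76 + J}{77 + J}$
$24155 - B{\left(-133 \right)} = 24155 - \frac{76 - 133}{77 - 133} = 24155 - \frac{1}{-56} \left(-57\right) = 24155 - \left(- \frac{1}{56}\right) \left(-57\right) = 24155 - \frac{57}{56} = \frac{1352623}{56}$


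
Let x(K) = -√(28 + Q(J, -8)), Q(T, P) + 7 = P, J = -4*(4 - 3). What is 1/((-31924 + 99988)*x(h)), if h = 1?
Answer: -√13/884832 ≈ -4.0748e-6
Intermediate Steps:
J = -4 (J = -4*1 = -4)
Q(T, P) = -7 + P
x(K) = -√13 (x(K) = -√(28 + (-7 - 8)) = -√(28 - 15) = -√13)
1/((-31924 + 99988)*x(h)) = 1/((-31924 + 99988)*((-√13))) = (-√13/13)/68064 = -√13/884832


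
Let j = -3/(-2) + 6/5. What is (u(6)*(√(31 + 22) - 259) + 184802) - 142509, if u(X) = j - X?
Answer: 431477/10 - 33*√53/10 ≈ 43124.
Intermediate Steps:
j = 27/10 (j = -3*(-½) + 6*(⅕) = 3/2 + 6/5 = 27/10 ≈ 2.7000)
u(X) = 27/10 - X
(u(6)*(√(31 + 22) - 259) + 184802) - 142509 = ((27/10 - 1*6)*(√(31 + 22) - 259) + 184802) - 142509 = ((27/10 - 6)*(√53 - 259) + 184802) - 142509 = (-33*(-259 + √53)/10 + 184802) - 142509 = ((8547/10 - 33*√53/10) + 184802) - 142509 = (1856567/10 - 33*√53/10) - 142509 = 431477/10 - 33*√53/10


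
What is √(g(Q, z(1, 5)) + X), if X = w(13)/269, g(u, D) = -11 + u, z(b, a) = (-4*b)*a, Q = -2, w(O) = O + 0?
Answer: 2*I*√234299/269 ≈ 3.5988*I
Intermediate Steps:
w(O) = O
z(b, a) = -4*a*b
X = 13/269 ≈ 0.048327
√(g(Q, z(1, 5)) + X) = √((-11 - 2) + 13/269) = √(-13 + 13/269) = √(-3484/269) = 2*I*√234299/269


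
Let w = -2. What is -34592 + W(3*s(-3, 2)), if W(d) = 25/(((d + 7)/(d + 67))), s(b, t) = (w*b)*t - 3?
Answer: -586889/17 ≈ -34523.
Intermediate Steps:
s(b, t) = -3 - 2*b*t (s(b, t) = (-2*b)*t - 3 = -2*b*t - 3 = -3 - 2*b*t)
W(d) = 25*(67 + d)/(7 + d) (W(d) = 25/(((7 + d)/(67 + d))) = 25*((67 + d)/(7 + d)) = 25*(67 + d)/(7 + d))
-34592 + W(3*s(-3, 2)) = -34592 + 25*(67 + 3*(-3 - 2*(-3)*2))/(7 + 3*(-3 - 2*(-3)*2)) = -34592 + 25*(67 + 3*(-3 + 12))/(7 + 3*(-3 + 12)) = -34592 + 25*(67 + 3*9)/(7 + 3*9) = -34592 + 25*(67 + 27)/(7 + 27) = -34592 + 25*94/34 = -34592 + 25*(1/34)*94 = -34592 + 1175/17 = -586889/17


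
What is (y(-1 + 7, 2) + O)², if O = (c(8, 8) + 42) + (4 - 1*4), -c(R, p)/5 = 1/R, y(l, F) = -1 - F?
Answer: 94249/64 ≈ 1472.6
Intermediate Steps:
c(R, p) = -5/R
O = 331/8 (O = (-5/8 + 42) + (4 - 1*4) = (-5*⅛ + 42) + (4 - 4) = (-5/8 + 42) + 0 = 331/8 + 0 = 331/8 ≈ 41.375)
(y(-1 + 7, 2) + O)² = ((-1 - 1*2) + 331/8)² = ((-1 - 2) + 331/8)² = (-3 + 331/8)² = (307/8)² = 94249/64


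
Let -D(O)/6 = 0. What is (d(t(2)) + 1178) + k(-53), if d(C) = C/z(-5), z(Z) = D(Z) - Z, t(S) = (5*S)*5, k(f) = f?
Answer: 1135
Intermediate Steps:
D(O) = 0 (D(O) = -6*0 = 0)
t(S) = 25*S
z(Z) = -Z (z(Z) = 0 - Z = -Z)
d(C) = C/5 (d(C) = C/((-1*(-5))) = C/5)
(d(t(2)) + 1178) + k(-53) = ((25*2)/5 + 1178) - 53 = ((1/5)*50 + 1178) - 53 = (10 + 1178) - 53 = 1188 - 53 = 1135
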